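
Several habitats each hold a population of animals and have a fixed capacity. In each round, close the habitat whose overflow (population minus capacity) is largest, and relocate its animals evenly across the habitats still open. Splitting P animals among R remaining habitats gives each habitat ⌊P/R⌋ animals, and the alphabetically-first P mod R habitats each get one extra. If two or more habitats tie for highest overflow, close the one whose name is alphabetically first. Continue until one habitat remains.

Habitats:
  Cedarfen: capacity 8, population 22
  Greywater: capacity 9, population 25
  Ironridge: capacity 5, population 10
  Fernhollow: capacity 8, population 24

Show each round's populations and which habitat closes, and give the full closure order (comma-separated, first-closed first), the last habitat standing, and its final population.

Round 1: Cedarfen=22 Fernhollow=24 Greywater=25 Ironridge=10 → close Fernhollow (overflow 16)
  24÷3 = 8 each, +1 to first 0
Round 2: Cedarfen=30 Greywater=33 Ironridge=18 → close Greywater (overflow 24)
  33÷2 = 16 each, +1 to first 1
Round 3: Cedarfen=47 Ironridge=34 → close Cedarfen (overflow 39)
  47÷1 = 47 each, +1 to first 0

Closure order: Fernhollow, Greywater, Cedarfen
Last habitat: Ironridge with 81 animals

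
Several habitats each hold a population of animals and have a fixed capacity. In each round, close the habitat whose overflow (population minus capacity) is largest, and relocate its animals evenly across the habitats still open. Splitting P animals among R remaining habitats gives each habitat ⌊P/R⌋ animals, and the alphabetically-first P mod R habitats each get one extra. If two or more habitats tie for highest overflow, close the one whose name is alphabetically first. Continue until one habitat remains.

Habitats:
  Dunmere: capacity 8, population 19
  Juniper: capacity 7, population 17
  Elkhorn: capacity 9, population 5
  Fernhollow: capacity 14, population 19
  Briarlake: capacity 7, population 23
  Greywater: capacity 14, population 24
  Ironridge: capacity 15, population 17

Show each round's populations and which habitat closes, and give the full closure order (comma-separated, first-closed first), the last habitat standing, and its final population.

Round 1: Briarlake=23 Dunmere=19 Elkhorn=5 Fernhollow=19 Greywater=24 Ironridge=17 Juniper=17 → close Briarlake (overflow 16)
  23÷6 = 3 each, +1 to first 5
Round 2: Dunmere=23 Elkhorn=9 Fernhollow=23 Greywater=28 Ironridge=21 Juniper=20 → close Dunmere (overflow 15)
  23÷5 = 4 each, +1 to first 3
Round 3: Elkhorn=14 Fernhollow=28 Greywater=33 Ironridge=25 Juniper=24 → close Greywater (overflow 19)
  33÷4 = 8 each, +1 to first 1
Round 4: Elkhorn=23 Fernhollow=36 Ironridge=33 Juniper=32 → close Juniper (overflow 25)
  32÷3 = 10 each, +1 to first 2
Round 5: Elkhorn=34 Fernhollow=47 Ironridge=43 → close Fernhollow (overflow 33)
  47÷2 = 23 each, +1 to first 1
Round 6: Elkhorn=58 Ironridge=66 → close Ironridge (overflow 51)
  66÷1 = 66 each, +1 to first 0

Closure order: Briarlake, Dunmere, Greywater, Juniper, Fernhollow, Ironridge
Last habitat: Elkhorn with 124 animals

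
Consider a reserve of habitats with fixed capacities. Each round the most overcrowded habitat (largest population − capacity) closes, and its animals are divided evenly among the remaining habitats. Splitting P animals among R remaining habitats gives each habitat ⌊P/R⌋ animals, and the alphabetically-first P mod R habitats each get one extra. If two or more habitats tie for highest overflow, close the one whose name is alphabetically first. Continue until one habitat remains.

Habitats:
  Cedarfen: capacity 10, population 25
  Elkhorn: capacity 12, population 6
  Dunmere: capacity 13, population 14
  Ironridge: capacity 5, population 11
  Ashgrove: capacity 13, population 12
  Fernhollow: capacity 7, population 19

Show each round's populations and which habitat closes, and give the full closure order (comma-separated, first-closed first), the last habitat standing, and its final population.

Closure order: Cedarfen, Fernhollow, Ironridge, Dunmere, Ashgrove
Last habitat: Elkhorn with 87 animals

Round 1: Ashgrove=12 Cedarfen=25 Dunmere=14 Elkhorn=6 Fernhollow=19 Ironridge=11 → close Cedarfen (overflow 15)
  25÷5 = 5 each, +1 to first 0
Round 2: Ashgrove=17 Dunmere=19 Elkhorn=11 Fernhollow=24 Ironridge=16 → close Fernhollow (overflow 17)
  24÷4 = 6 each, +1 to first 0
Round 3: Ashgrove=23 Dunmere=25 Elkhorn=17 Ironridge=22 → close Ironridge (overflow 17)
  22÷3 = 7 each, +1 to first 1
Round 4: Ashgrove=31 Dunmere=32 Elkhorn=24 → close Dunmere (overflow 19)
  32÷2 = 16 each, +1 to first 0
Round 5: Ashgrove=47 Elkhorn=40 → close Ashgrove (overflow 34)
  47÷1 = 47 each, +1 to first 0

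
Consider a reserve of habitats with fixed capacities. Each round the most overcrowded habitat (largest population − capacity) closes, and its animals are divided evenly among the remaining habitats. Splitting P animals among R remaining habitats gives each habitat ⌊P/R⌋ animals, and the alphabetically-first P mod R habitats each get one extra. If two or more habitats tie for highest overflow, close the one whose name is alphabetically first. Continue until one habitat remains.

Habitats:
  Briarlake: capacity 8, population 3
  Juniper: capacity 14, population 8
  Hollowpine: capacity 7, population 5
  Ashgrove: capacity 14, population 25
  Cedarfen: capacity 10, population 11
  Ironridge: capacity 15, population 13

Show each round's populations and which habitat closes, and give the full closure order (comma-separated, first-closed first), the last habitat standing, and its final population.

Round 1: Ashgrove=25 Briarlake=3 Cedarfen=11 Hollowpine=5 Ironridge=13 Juniper=8 → close Ashgrove (overflow 11)
  25÷5 = 5 each, +1 to first 0
Round 2: Briarlake=8 Cedarfen=16 Hollowpine=10 Ironridge=18 Juniper=13 → close Cedarfen (overflow 6)
  16÷4 = 4 each, +1 to first 0
Round 3: Briarlake=12 Hollowpine=14 Ironridge=22 Juniper=17 → close Hollowpine (overflow 7)
  14÷3 = 4 each, +1 to first 2
Round 4: Briarlake=17 Ironridge=27 Juniper=21 → close Ironridge (overflow 12)
  27÷2 = 13 each, +1 to first 1
Round 5: Briarlake=31 Juniper=34 → close Briarlake (overflow 23)
  31÷1 = 31 each, +1 to first 0

Closure order: Ashgrove, Cedarfen, Hollowpine, Ironridge, Briarlake
Last habitat: Juniper with 65 animals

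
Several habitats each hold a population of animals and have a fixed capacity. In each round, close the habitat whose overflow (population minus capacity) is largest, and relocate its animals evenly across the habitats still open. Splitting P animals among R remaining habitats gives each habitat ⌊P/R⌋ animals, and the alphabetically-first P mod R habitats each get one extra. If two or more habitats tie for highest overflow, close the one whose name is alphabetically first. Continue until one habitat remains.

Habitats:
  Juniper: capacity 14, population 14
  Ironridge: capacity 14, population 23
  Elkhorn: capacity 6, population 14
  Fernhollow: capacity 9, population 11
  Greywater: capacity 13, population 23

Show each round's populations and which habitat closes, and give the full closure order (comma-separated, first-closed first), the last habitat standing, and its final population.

Closure order: Greywater, Ironridge, Elkhorn, Fernhollow
Last habitat: Juniper with 85 animals

Round 1: Elkhorn=14 Fernhollow=11 Greywater=23 Ironridge=23 Juniper=14 → close Greywater (overflow 10)
  23÷4 = 5 each, +1 to first 3
Round 2: Elkhorn=20 Fernhollow=17 Ironridge=29 Juniper=19 → close Ironridge (overflow 15)
  29÷3 = 9 each, +1 to first 2
Round 3: Elkhorn=30 Fernhollow=27 Juniper=28 → close Elkhorn (overflow 24)
  30÷2 = 15 each, +1 to first 0
Round 4: Fernhollow=42 Juniper=43 → close Fernhollow (overflow 33)
  42÷1 = 42 each, +1 to first 0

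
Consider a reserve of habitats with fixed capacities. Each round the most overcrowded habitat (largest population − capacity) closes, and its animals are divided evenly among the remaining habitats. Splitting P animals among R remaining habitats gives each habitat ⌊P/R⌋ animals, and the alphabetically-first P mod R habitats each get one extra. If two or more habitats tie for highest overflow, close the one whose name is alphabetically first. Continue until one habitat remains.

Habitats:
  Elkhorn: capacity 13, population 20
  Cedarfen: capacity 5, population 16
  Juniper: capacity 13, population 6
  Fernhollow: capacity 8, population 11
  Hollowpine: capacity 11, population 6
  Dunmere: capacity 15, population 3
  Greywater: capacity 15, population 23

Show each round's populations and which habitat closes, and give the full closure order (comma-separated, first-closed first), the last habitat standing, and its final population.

Round 1: Cedarfen=16 Dunmere=3 Elkhorn=20 Fernhollow=11 Greywater=23 Hollowpine=6 Juniper=6 → close Cedarfen (overflow 11)
  16÷6 = 2 each, +1 to first 4
Round 2: Dunmere=6 Elkhorn=23 Fernhollow=14 Greywater=26 Hollowpine=8 Juniper=8 → close Greywater (overflow 11)
  26÷5 = 5 each, +1 to first 1
Round 3: Dunmere=12 Elkhorn=28 Fernhollow=19 Hollowpine=13 Juniper=13 → close Elkhorn (overflow 15)
  28÷4 = 7 each, +1 to first 0
Round 4: Dunmere=19 Fernhollow=26 Hollowpine=20 Juniper=20 → close Fernhollow (overflow 18)
  26÷3 = 8 each, +1 to first 2
Round 5: Dunmere=28 Hollowpine=29 Juniper=28 → close Hollowpine (overflow 18)
  29÷2 = 14 each, +1 to first 1
Round 6: Dunmere=43 Juniper=42 → close Juniper (overflow 29)
  42÷1 = 42 each, +1 to first 0

Closure order: Cedarfen, Greywater, Elkhorn, Fernhollow, Hollowpine, Juniper
Last habitat: Dunmere with 85 animals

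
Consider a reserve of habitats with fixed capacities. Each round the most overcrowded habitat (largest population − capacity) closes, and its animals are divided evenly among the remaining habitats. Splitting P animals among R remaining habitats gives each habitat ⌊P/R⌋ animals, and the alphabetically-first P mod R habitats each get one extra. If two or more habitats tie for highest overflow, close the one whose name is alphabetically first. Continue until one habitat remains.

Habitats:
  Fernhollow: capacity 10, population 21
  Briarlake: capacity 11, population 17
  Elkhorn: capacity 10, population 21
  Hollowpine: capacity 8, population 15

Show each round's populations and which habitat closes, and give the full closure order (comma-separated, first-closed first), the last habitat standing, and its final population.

Closure order: Elkhorn, Fernhollow, Hollowpine
Last habitat: Briarlake with 74 animals

Round 1: Briarlake=17 Elkhorn=21 Fernhollow=21 Hollowpine=15 → close Elkhorn (overflow 11)
  21÷3 = 7 each, +1 to first 0
Round 2: Briarlake=24 Fernhollow=28 Hollowpine=22 → close Fernhollow (overflow 18)
  28÷2 = 14 each, +1 to first 0
Round 3: Briarlake=38 Hollowpine=36 → close Hollowpine (overflow 28)
  36÷1 = 36 each, +1 to first 0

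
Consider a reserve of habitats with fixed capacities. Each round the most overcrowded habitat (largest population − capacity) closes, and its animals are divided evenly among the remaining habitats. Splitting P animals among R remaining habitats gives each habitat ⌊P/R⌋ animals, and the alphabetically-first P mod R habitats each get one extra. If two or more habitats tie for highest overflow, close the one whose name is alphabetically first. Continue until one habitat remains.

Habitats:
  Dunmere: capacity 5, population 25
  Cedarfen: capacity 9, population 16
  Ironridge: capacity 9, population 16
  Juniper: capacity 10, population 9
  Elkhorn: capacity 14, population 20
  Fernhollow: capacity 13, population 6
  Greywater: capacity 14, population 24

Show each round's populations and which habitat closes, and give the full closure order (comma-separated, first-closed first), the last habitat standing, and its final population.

Round 1: Cedarfen=16 Dunmere=25 Elkhorn=20 Fernhollow=6 Greywater=24 Ironridge=16 Juniper=9 → close Dunmere (overflow 20)
  25÷6 = 4 each, +1 to first 1
Round 2: Cedarfen=21 Elkhorn=24 Fernhollow=10 Greywater=28 Ironridge=20 Juniper=13 → close Greywater (overflow 14)
  28÷5 = 5 each, +1 to first 3
Round 3: Cedarfen=27 Elkhorn=30 Fernhollow=16 Ironridge=25 Juniper=18 → close Cedarfen (overflow 18)
  27÷4 = 6 each, +1 to first 3
Round 4: Elkhorn=37 Fernhollow=23 Ironridge=32 Juniper=24 → close Elkhorn (overflow 23)
  37÷3 = 12 each, +1 to first 1
Round 5: Fernhollow=36 Ironridge=44 Juniper=36 → close Ironridge (overflow 35)
  44÷2 = 22 each, +1 to first 0
Round 6: Fernhollow=58 Juniper=58 → close Juniper (overflow 48)
  58÷1 = 58 each, +1 to first 0

Closure order: Dunmere, Greywater, Cedarfen, Elkhorn, Ironridge, Juniper
Last habitat: Fernhollow with 116 animals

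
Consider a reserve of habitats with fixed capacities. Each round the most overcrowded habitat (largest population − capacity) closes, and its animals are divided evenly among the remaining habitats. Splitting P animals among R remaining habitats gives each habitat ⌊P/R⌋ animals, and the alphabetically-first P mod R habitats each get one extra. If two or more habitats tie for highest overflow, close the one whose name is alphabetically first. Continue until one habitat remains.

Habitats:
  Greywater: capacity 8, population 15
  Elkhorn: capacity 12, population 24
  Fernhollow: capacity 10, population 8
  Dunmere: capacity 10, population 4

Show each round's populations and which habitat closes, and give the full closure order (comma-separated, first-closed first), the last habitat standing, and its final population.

Closure order: Elkhorn, Greywater, Fernhollow
Last habitat: Dunmere with 51 animals

Round 1: Dunmere=4 Elkhorn=24 Fernhollow=8 Greywater=15 → close Elkhorn (overflow 12)
  24÷3 = 8 each, +1 to first 0
Round 2: Dunmere=12 Fernhollow=16 Greywater=23 → close Greywater (overflow 15)
  23÷2 = 11 each, +1 to first 1
Round 3: Dunmere=24 Fernhollow=27 → close Fernhollow (overflow 17)
  27÷1 = 27 each, +1 to first 0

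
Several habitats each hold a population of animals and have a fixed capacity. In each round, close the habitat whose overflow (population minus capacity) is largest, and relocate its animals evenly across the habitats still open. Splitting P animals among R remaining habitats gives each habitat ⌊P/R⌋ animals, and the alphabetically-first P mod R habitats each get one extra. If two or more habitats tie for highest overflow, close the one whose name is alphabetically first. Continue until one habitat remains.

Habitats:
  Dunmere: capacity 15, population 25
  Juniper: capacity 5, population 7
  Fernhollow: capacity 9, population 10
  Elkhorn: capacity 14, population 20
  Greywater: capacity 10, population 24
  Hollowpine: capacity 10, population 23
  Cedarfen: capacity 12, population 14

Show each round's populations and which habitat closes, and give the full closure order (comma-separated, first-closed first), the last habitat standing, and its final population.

Closure order: Greywater, Hollowpine, Dunmere, Elkhorn, Cedarfen, Fernhollow
Last habitat: Juniper with 123 animals

Round 1: Cedarfen=14 Dunmere=25 Elkhorn=20 Fernhollow=10 Greywater=24 Hollowpine=23 Juniper=7 → close Greywater (overflow 14)
  24÷6 = 4 each, +1 to first 0
Round 2: Cedarfen=18 Dunmere=29 Elkhorn=24 Fernhollow=14 Hollowpine=27 Juniper=11 → close Hollowpine (overflow 17)
  27÷5 = 5 each, +1 to first 2
Round 3: Cedarfen=24 Dunmere=35 Elkhorn=29 Fernhollow=19 Juniper=16 → close Dunmere (overflow 20)
  35÷4 = 8 each, +1 to first 3
Round 4: Cedarfen=33 Elkhorn=38 Fernhollow=28 Juniper=24 → close Elkhorn (overflow 24)
  38÷3 = 12 each, +1 to first 2
Round 5: Cedarfen=46 Fernhollow=41 Juniper=36 → close Cedarfen (overflow 34)
  46÷2 = 23 each, +1 to first 0
Round 6: Fernhollow=64 Juniper=59 → close Fernhollow (overflow 55)
  64÷1 = 64 each, +1 to first 0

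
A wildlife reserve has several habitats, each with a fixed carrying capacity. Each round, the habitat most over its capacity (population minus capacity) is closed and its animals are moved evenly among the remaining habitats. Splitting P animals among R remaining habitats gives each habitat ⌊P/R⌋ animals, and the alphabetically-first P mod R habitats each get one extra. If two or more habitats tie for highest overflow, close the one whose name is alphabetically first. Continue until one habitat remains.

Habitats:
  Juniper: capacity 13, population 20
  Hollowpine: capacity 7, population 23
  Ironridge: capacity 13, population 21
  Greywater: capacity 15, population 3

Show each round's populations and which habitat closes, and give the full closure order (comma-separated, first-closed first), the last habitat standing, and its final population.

Round 1: Greywater=3 Hollowpine=23 Ironridge=21 Juniper=20 → close Hollowpine (overflow 16)
  23÷3 = 7 each, +1 to first 2
Round 2: Greywater=11 Ironridge=29 Juniper=27 → close Ironridge (overflow 16)
  29÷2 = 14 each, +1 to first 1
Round 3: Greywater=26 Juniper=41 → close Juniper (overflow 28)
  41÷1 = 41 each, +1 to first 0

Closure order: Hollowpine, Ironridge, Juniper
Last habitat: Greywater with 67 animals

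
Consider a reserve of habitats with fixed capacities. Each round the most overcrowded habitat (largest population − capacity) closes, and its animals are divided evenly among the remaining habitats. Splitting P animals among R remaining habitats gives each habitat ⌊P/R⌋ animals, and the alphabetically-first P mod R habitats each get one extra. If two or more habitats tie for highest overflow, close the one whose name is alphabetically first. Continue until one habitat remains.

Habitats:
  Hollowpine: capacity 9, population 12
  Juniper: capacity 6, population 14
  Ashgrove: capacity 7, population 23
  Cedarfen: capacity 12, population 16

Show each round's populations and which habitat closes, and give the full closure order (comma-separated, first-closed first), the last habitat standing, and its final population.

Closure order: Ashgrove, Juniper, Cedarfen
Last habitat: Hollowpine with 65 animals

Round 1: Ashgrove=23 Cedarfen=16 Hollowpine=12 Juniper=14 → close Ashgrove (overflow 16)
  23÷3 = 7 each, +1 to first 2
Round 2: Cedarfen=24 Hollowpine=20 Juniper=21 → close Juniper (overflow 15)
  21÷2 = 10 each, +1 to first 1
Round 3: Cedarfen=35 Hollowpine=30 → close Cedarfen (overflow 23)
  35÷1 = 35 each, +1 to first 0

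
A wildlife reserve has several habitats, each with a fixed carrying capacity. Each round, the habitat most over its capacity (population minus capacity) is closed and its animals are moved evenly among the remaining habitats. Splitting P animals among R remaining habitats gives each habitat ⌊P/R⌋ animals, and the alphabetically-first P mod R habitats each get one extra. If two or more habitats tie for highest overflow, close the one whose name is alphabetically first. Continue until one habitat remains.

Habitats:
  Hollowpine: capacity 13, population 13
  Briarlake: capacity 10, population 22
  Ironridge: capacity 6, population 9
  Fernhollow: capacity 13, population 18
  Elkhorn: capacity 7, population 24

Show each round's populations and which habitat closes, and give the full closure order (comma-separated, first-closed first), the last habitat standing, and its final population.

Round 1: Briarlake=22 Elkhorn=24 Fernhollow=18 Hollowpine=13 Ironridge=9 → close Elkhorn (overflow 17)
  24÷4 = 6 each, +1 to first 0
Round 2: Briarlake=28 Fernhollow=24 Hollowpine=19 Ironridge=15 → close Briarlake (overflow 18)
  28÷3 = 9 each, +1 to first 1
Round 3: Fernhollow=34 Hollowpine=28 Ironridge=24 → close Fernhollow (overflow 21)
  34÷2 = 17 each, +1 to first 0
Round 4: Hollowpine=45 Ironridge=41 → close Ironridge (overflow 35)
  41÷1 = 41 each, +1 to first 0

Closure order: Elkhorn, Briarlake, Fernhollow, Ironridge
Last habitat: Hollowpine with 86 animals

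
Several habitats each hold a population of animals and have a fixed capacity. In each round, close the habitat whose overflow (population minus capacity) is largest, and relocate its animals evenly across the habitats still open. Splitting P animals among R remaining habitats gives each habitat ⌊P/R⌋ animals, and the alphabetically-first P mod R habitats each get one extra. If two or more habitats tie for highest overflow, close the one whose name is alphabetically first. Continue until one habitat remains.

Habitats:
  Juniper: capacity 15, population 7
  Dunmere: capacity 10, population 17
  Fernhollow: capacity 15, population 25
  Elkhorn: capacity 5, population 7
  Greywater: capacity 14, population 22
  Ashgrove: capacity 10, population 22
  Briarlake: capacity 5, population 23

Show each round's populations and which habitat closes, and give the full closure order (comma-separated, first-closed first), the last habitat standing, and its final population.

Round 1: Ashgrove=22 Briarlake=23 Dunmere=17 Elkhorn=7 Fernhollow=25 Greywater=22 Juniper=7 → close Briarlake (overflow 18)
  23÷6 = 3 each, +1 to first 5
Round 2: Ashgrove=26 Dunmere=21 Elkhorn=11 Fernhollow=29 Greywater=26 Juniper=10 → close Ashgrove (overflow 16)
  26÷5 = 5 each, +1 to first 1
Round 3: Dunmere=27 Elkhorn=16 Fernhollow=34 Greywater=31 Juniper=15 → close Fernhollow (overflow 19)
  34÷4 = 8 each, +1 to first 2
Round 4: Dunmere=36 Elkhorn=25 Greywater=39 Juniper=23 → close Dunmere (overflow 26)
  36÷3 = 12 each, +1 to first 0
Round 5: Elkhorn=37 Greywater=51 Juniper=35 → close Greywater (overflow 37)
  51÷2 = 25 each, +1 to first 1
Round 6: Elkhorn=63 Juniper=60 → close Elkhorn (overflow 58)
  63÷1 = 63 each, +1 to first 0

Closure order: Briarlake, Ashgrove, Fernhollow, Dunmere, Greywater, Elkhorn
Last habitat: Juniper with 123 animals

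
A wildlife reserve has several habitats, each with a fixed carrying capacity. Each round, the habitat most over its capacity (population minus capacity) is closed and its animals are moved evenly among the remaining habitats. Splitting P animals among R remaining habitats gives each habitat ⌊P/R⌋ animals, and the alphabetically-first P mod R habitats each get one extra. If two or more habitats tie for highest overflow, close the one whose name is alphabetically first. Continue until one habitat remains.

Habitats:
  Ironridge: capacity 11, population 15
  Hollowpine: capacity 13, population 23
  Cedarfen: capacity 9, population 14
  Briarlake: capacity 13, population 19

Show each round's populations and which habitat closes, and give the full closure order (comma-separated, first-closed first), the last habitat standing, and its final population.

Closure order: Hollowpine, Briarlake, Cedarfen
Last habitat: Ironridge with 71 animals

Round 1: Briarlake=19 Cedarfen=14 Hollowpine=23 Ironridge=15 → close Hollowpine (overflow 10)
  23÷3 = 7 each, +1 to first 2
Round 2: Briarlake=27 Cedarfen=22 Ironridge=22 → close Briarlake (overflow 14)
  27÷2 = 13 each, +1 to first 1
Round 3: Cedarfen=36 Ironridge=35 → close Cedarfen (overflow 27)
  36÷1 = 36 each, +1 to first 0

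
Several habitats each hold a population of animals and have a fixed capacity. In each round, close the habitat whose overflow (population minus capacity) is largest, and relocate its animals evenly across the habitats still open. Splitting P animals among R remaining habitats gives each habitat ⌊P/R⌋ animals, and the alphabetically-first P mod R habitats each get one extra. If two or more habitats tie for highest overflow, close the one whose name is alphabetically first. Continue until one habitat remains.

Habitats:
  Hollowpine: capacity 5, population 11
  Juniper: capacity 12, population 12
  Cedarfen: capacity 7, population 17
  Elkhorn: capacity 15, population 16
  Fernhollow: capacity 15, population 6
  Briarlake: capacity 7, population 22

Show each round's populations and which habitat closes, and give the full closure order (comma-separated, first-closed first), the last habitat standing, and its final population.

Closure order: Briarlake, Cedarfen, Hollowpine, Elkhorn, Juniper
Last habitat: Fernhollow with 84 animals

Round 1: Briarlake=22 Cedarfen=17 Elkhorn=16 Fernhollow=6 Hollowpine=11 Juniper=12 → close Briarlake (overflow 15)
  22÷5 = 4 each, +1 to first 2
Round 2: Cedarfen=22 Elkhorn=21 Fernhollow=10 Hollowpine=15 Juniper=16 → close Cedarfen (overflow 15)
  22÷4 = 5 each, +1 to first 2
Round 3: Elkhorn=27 Fernhollow=16 Hollowpine=20 Juniper=21 → close Hollowpine (overflow 15)
  20÷3 = 6 each, +1 to first 2
Round 4: Elkhorn=34 Fernhollow=23 Juniper=27 → close Elkhorn (overflow 19)
  34÷2 = 17 each, +1 to first 0
Round 5: Fernhollow=40 Juniper=44 → close Juniper (overflow 32)
  44÷1 = 44 each, +1 to first 0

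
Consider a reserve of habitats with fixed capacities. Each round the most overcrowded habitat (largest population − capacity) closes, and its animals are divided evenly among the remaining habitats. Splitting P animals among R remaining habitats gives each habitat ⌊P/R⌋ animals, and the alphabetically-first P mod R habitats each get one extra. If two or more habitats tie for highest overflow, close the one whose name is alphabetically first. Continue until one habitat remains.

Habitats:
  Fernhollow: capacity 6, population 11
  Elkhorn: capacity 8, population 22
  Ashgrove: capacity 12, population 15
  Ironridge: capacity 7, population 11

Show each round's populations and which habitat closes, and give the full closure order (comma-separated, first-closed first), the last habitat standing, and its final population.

Round 1: Ashgrove=15 Elkhorn=22 Fernhollow=11 Ironridge=11 → close Elkhorn (overflow 14)
  22÷3 = 7 each, +1 to first 1
Round 2: Ashgrove=23 Fernhollow=18 Ironridge=18 → close Fernhollow (overflow 12)
  18÷2 = 9 each, +1 to first 0
Round 3: Ashgrove=32 Ironridge=27 → close Ashgrove (overflow 20)
  32÷1 = 32 each, +1 to first 0

Closure order: Elkhorn, Fernhollow, Ashgrove
Last habitat: Ironridge with 59 animals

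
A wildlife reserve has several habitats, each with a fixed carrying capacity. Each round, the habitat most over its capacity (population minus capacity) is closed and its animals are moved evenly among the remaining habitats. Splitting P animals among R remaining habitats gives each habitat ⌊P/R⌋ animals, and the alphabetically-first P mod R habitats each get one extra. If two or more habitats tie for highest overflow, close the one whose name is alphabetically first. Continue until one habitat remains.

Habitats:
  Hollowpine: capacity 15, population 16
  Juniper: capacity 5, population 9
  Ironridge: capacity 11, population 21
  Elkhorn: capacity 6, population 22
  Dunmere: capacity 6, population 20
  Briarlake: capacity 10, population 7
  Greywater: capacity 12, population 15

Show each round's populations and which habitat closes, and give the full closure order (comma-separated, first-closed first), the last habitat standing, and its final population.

Closure order: Elkhorn, Dunmere, Ironridge, Greywater, Juniper, Hollowpine
Last habitat: Briarlake with 110 animals

Round 1: Briarlake=7 Dunmere=20 Elkhorn=22 Greywater=15 Hollowpine=16 Ironridge=21 Juniper=9 → close Elkhorn (overflow 16)
  22÷6 = 3 each, +1 to first 4
Round 2: Briarlake=11 Dunmere=24 Greywater=19 Hollowpine=20 Ironridge=24 Juniper=12 → close Dunmere (overflow 18)
  24÷5 = 4 each, +1 to first 4
Round 3: Briarlake=16 Greywater=24 Hollowpine=25 Ironridge=29 Juniper=16 → close Ironridge (overflow 18)
  29÷4 = 7 each, +1 to first 1
Round 4: Briarlake=24 Greywater=31 Hollowpine=32 Juniper=23 → close Greywater (overflow 19)
  31÷3 = 10 each, +1 to first 1
Round 5: Briarlake=35 Hollowpine=42 Juniper=33 → close Juniper (overflow 28)
  33÷2 = 16 each, +1 to first 1
Round 6: Briarlake=52 Hollowpine=58 → close Hollowpine (overflow 43)
  58÷1 = 58 each, +1 to first 0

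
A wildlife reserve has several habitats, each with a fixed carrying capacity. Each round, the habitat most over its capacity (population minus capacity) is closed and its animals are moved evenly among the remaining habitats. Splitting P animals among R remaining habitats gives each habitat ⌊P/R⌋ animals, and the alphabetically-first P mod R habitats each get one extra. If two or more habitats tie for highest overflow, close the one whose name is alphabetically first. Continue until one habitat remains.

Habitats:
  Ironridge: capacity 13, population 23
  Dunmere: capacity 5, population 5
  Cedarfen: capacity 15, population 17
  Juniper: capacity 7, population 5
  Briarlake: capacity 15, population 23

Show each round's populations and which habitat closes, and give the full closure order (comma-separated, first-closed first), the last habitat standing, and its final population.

Closure order: Ironridge, Briarlake, Cedarfen, Dunmere
Last habitat: Juniper with 73 animals

Round 1: Briarlake=23 Cedarfen=17 Dunmere=5 Ironridge=23 Juniper=5 → close Ironridge (overflow 10)
  23÷4 = 5 each, +1 to first 3
Round 2: Briarlake=29 Cedarfen=23 Dunmere=11 Juniper=10 → close Briarlake (overflow 14)
  29÷3 = 9 each, +1 to first 2
Round 3: Cedarfen=33 Dunmere=21 Juniper=19 → close Cedarfen (overflow 18)
  33÷2 = 16 each, +1 to first 1
Round 4: Dunmere=38 Juniper=35 → close Dunmere (overflow 33)
  38÷1 = 38 each, +1 to first 0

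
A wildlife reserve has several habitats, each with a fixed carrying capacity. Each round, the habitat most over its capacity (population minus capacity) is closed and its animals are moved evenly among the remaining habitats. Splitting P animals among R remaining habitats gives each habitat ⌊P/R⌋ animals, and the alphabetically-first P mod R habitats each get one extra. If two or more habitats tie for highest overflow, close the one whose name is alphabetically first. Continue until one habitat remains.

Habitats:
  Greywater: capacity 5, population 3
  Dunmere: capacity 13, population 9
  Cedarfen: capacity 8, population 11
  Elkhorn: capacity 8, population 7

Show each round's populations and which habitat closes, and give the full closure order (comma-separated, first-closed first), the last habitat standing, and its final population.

Closure order: Cedarfen, Elkhorn, Dunmere
Last habitat: Greywater with 30 animals

Round 1: Cedarfen=11 Dunmere=9 Elkhorn=7 Greywater=3 → close Cedarfen (overflow 3)
  11÷3 = 3 each, +1 to first 2
Round 2: Dunmere=13 Elkhorn=11 Greywater=6 → close Elkhorn (overflow 3)
  11÷2 = 5 each, +1 to first 1
Round 3: Dunmere=19 Greywater=11 → close Dunmere (overflow 6)
  19÷1 = 19 each, +1 to first 0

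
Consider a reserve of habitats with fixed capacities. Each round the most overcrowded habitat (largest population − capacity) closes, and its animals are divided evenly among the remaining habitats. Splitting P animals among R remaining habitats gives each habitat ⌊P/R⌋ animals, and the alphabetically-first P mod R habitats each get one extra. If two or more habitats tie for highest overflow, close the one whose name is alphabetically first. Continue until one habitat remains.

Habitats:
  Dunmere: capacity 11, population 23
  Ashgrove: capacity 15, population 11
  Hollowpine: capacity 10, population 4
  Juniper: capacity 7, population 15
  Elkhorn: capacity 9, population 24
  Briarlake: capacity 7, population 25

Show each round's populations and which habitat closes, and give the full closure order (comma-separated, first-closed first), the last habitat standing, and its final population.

Round 1: Ashgrove=11 Briarlake=25 Dunmere=23 Elkhorn=24 Hollowpine=4 Juniper=15 → close Briarlake (overflow 18)
  25÷5 = 5 each, +1 to first 0
Round 2: Ashgrove=16 Dunmere=28 Elkhorn=29 Hollowpine=9 Juniper=20 → close Elkhorn (overflow 20)
  29÷4 = 7 each, +1 to first 1
Round 3: Ashgrove=24 Dunmere=35 Hollowpine=16 Juniper=27 → close Dunmere (overflow 24)
  35÷3 = 11 each, +1 to first 2
Round 4: Ashgrove=36 Hollowpine=28 Juniper=38 → close Juniper (overflow 31)
  38÷2 = 19 each, +1 to first 0
Round 5: Ashgrove=55 Hollowpine=47 → close Ashgrove (overflow 40)
  55÷1 = 55 each, +1 to first 0

Closure order: Briarlake, Elkhorn, Dunmere, Juniper, Ashgrove
Last habitat: Hollowpine with 102 animals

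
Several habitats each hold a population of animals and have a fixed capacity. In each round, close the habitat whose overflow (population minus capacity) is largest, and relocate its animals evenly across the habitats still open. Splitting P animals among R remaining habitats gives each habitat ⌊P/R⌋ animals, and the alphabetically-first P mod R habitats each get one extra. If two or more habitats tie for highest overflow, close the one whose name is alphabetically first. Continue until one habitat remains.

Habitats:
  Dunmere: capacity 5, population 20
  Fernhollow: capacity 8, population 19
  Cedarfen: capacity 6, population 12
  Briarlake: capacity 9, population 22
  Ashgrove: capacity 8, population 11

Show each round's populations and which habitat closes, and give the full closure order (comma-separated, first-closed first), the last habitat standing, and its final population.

Closure order: Dunmere, Briarlake, Fernhollow, Cedarfen
Last habitat: Ashgrove with 84 animals

Round 1: Ashgrove=11 Briarlake=22 Cedarfen=12 Dunmere=20 Fernhollow=19 → close Dunmere (overflow 15)
  20÷4 = 5 each, +1 to first 0
Round 2: Ashgrove=16 Briarlake=27 Cedarfen=17 Fernhollow=24 → close Briarlake (overflow 18)
  27÷3 = 9 each, +1 to first 0
Round 3: Ashgrove=25 Cedarfen=26 Fernhollow=33 → close Fernhollow (overflow 25)
  33÷2 = 16 each, +1 to first 1
Round 4: Ashgrove=42 Cedarfen=42 → close Cedarfen (overflow 36)
  42÷1 = 42 each, +1 to first 0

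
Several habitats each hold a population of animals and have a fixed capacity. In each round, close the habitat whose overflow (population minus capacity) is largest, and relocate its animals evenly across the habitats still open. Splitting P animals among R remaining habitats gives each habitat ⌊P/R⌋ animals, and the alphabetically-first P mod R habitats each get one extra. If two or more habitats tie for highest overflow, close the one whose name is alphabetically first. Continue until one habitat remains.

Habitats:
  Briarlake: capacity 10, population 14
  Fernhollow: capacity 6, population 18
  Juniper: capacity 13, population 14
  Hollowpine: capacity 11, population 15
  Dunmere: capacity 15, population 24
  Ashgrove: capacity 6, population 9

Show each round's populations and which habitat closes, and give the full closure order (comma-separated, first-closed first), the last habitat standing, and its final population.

Closure order: Fernhollow, Dunmere, Briarlake, Ashgrove, Hollowpine
Last habitat: Juniper with 94 animals

Round 1: Ashgrove=9 Briarlake=14 Dunmere=24 Fernhollow=18 Hollowpine=15 Juniper=14 → close Fernhollow (overflow 12)
  18÷5 = 3 each, +1 to first 3
Round 2: Ashgrove=13 Briarlake=18 Dunmere=28 Hollowpine=18 Juniper=17 → close Dunmere (overflow 13)
  28÷4 = 7 each, +1 to first 0
Round 3: Ashgrove=20 Briarlake=25 Hollowpine=25 Juniper=24 → close Briarlake (overflow 15)
  25÷3 = 8 each, +1 to first 1
Round 4: Ashgrove=29 Hollowpine=33 Juniper=32 → close Ashgrove (overflow 23)
  29÷2 = 14 each, +1 to first 1
Round 5: Hollowpine=48 Juniper=46 → close Hollowpine (overflow 37)
  48÷1 = 48 each, +1 to first 0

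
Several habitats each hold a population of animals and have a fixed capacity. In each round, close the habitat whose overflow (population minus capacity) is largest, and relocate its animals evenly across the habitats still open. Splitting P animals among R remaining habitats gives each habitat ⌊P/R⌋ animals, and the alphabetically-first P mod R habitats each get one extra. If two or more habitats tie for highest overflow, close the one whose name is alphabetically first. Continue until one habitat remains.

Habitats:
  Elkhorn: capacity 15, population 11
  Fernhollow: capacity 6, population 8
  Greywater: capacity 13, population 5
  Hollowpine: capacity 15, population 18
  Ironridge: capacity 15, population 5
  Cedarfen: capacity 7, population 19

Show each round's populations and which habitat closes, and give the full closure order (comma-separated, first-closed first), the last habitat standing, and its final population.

Round 1: Cedarfen=19 Elkhorn=11 Fernhollow=8 Greywater=5 Hollowpine=18 Ironridge=5 → close Cedarfen (overflow 12)
  19÷5 = 3 each, +1 to first 4
Round 2: Elkhorn=15 Fernhollow=12 Greywater=9 Hollowpine=22 Ironridge=8 → close Hollowpine (overflow 7)
  22÷4 = 5 each, +1 to first 2
Round 3: Elkhorn=21 Fernhollow=18 Greywater=14 Ironridge=13 → close Fernhollow (overflow 12)
  18÷3 = 6 each, +1 to first 0
Round 4: Elkhorn=27 Greywater=20 Ironridge=19 → close Elkhorn (overflow 12)
  27÷2 = 13 each, +1 to first 1
Round 5: Greywater=34 Ironridge=32 → close Greywater (overflow 21)
  34÷1 = 34 each, +1 to first 0

Closure order: Cedarfen, Hollowpine, Fernhollow, Elkhorn, Greywater
Last habitat: Ironridge with 66 animals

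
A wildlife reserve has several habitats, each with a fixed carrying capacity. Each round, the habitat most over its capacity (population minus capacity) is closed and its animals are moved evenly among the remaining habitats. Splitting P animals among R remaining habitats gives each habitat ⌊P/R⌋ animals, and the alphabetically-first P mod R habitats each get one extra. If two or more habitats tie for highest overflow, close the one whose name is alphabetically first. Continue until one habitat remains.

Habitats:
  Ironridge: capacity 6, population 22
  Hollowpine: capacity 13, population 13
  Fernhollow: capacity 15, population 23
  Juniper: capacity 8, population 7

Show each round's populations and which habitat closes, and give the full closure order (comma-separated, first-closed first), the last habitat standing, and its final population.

Closure order: Ironridge, Fernhollow, Hollowpine
Last habitat: Juniper with 65 animals

Round 1: Fernhollow=23 Hollowpine=13 Ironridge=22 Juniper=7 → close Ironridge (overflow 16)
  22÷3 = 7 each, +1 to first 1
Round 2: Fernhollow=31 Hollowpine=20 Juniper=14 → close Fernhollow (overflow 16)
  31÷2 = 15 each, +1 to first 1
Round 3: Hollowpine=36 Juniper=29 → close Hollowpine (overflow 23)
  36÷1 = 36 each, +1 to first 0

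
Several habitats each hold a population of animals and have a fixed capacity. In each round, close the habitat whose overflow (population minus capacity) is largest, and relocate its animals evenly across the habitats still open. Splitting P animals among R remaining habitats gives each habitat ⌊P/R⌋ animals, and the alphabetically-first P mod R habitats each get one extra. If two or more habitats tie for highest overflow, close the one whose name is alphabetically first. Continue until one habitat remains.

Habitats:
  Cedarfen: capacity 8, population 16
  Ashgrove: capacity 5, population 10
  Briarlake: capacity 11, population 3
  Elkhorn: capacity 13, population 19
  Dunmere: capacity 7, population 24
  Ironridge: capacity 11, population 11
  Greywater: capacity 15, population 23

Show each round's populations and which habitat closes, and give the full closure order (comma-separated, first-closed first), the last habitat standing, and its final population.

Round 1: Ashgrove=10 Briarlake=3 Cedarfen=16 Dunmere=24 Elkhorn=19 Greywater=23 Ironridge=11 → close Dunmere (overflow 17)
  24÷6 = 4 each, +1 to first 0
Round 2: Ashgrove=14 Briarlake=7 Cedarfen=20 Elkhorn=23 Greywater=27 Ironridge=15 → close Cedarfen (overflow 12)
  20÷5 = 4 each, +1 to first 0
Round 3: Ashgrove=18 Briarlake=11 Elkhorn=27 Greywater=31 Ironridge=19 → close Greywater (overflow 16)
  31÷4 = 7 each, +1 to first 3
Round 4: Ashgrove=26 Briarlake=19 Elkhorn=35 Ironridge=26 → close Elkhorn (overflow 22)
  35÷3 = 11 each, +1 to first 2
Round 5: Ashgrove=38 Briarlake=31 Ironridge=37 → close Ashgrove (overflow 33)
  38÷2 = 19 each, +1 to first 0
Round 6: Briarlake=50 Ironridge=56 → close Ironridge (overflow 45)
  56÷1 = 56 each, +1 to first 0

Closure order: Dunmere, Cedarfen, Greywater, Elkhorn, Ashgrove, Ironridge
Last habitat: Briarlake with 106 animals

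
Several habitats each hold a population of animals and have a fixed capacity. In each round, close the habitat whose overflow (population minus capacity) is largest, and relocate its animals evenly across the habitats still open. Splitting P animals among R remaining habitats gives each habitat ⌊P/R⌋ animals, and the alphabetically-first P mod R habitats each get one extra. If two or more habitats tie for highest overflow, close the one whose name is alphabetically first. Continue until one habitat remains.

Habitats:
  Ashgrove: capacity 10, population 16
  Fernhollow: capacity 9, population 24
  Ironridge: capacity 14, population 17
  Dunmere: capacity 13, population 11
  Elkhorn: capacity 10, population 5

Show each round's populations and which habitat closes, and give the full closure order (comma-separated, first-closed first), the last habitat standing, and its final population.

Closure order: Fernhollow, Ashgrove, Ironridge, Dunmere
Last habitat: Elkhorn with 73 animals

Round 1: Ashgrove=16 Dunmere=11 Elkhorn=5 Fernhollow=24 Ironridge=17 → close Fernhollow (overflow 15)
  24÷4 = 6 each, +1 to first 0
Round 2: Ashgrove=22 Dunmere=17 Elkhorn=11 Ironridge=23 → close Ashgrove (overflow 12)
  22÷3 = 7 each, +1 to first 1
Round 3: Dunmere=25 Elkhorn=18 Ironridge=30 → close Ironridge (overflow 16)
  30÷2 = 15 each, +1 to first 0
Round 4: Dunmere=40 Elkhorn=33 → close Dunmere (overflow 27)
  40÷1 = 40 each, +1 to first 0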